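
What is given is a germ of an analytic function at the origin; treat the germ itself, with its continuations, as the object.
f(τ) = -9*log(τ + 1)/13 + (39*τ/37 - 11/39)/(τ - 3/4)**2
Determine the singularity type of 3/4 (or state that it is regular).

The point is a pole of order 2.

The denominator factor τ - 3/4 vanishes at 3/4 and appears to the power 2; the numerator there equals 2935/5772, nonzero, and no other factor vanishes.
The branch terms are analytic at this point.
Hence a pole whose order is the multiplicity, 2.


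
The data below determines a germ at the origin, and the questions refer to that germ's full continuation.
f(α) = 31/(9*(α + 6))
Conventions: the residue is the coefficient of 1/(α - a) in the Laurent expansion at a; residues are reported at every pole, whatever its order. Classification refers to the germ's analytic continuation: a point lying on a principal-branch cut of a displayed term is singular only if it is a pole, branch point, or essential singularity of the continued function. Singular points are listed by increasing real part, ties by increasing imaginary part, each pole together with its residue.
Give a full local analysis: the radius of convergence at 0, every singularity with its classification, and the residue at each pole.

Radius of convergence at 0: 6.
At -6: a pole of order 1; residue 31/9.

Denominator factor (α + 6): pole of order 1 at -6, modulus 6.
The radius of convergence is the smallest modulus among the singular points: 6.
At the order-1 pole -6 set g(α) = (α - (-6))*f(α) = 31/9.
Simple pole: residue = g(a) at a = -6, which is 31/9.


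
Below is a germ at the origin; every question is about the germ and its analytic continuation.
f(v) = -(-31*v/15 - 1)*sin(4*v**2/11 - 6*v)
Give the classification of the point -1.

There is no denominator, hence no pole anywhere.
The factor -sin(4*v**2/11 - 6*v) is entire.
So the germ continues analytically to -1.

The point is a regular point.


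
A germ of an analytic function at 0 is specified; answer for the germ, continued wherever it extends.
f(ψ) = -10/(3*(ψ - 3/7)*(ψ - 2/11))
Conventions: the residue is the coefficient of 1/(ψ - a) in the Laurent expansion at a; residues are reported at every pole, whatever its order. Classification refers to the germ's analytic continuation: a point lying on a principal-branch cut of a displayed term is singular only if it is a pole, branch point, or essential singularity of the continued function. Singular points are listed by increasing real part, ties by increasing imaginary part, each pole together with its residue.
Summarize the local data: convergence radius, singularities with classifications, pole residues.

Denominator factor (ψ - 3/7): pole of order 1 at 3/7, modulus 3/7.
Denominator factor (ψ - 2/11): pole of order 1 at 2/11, modulus 2/11.
The radius of convergence is the smallest modulus among the singular points: 2/11.
At the order-1 pole 2/11 set g(ψ) = (ψ - (2/11))*f(ψ) = -10/(3*(ψ - 3/7)).
Simple pole: residue = g(a) at a = 2/11, which is 770/57.
At the order-1 pole 3/7 set g(ψ) = (ψ - (3/7))*f(ψ) = -10/(3*(ψ - 2/11)).
Simple pole: residue = g(a) at a = 3/7, which is -770/57.
List the singular points by increasing real part (a conjugate pair: the negative imaginary part first).

Radius of convergence at 0: 2/11.
At 2/11: a pole of order 1; residue 770/57.
At 3/7: a pole of order 1; residue -770/57.


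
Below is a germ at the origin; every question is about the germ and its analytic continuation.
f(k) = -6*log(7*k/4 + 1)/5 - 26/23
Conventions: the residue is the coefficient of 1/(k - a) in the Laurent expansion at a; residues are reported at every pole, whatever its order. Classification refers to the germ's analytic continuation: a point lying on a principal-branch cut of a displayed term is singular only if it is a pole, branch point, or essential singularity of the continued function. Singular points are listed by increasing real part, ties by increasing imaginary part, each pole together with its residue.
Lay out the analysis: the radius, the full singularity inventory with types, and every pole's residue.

Branch term (-6/5)*log(1 - k/(-4/7)): its argument vanishes at k = -4/7, a logarithmic branch point, modulus 4/7.
The radius of convergence is the smallest modulus among the singular points: 4/7.

Radius of convergence at 0: 4/7.
At -4/7: a logarithmic branch point.


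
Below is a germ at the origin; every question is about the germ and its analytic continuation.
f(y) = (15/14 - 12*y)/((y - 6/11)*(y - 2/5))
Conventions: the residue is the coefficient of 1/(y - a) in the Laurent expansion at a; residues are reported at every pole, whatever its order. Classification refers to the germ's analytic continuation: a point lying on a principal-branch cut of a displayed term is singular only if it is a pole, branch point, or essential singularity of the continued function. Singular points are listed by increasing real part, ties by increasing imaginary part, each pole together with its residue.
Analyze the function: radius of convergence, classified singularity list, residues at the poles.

Radius of convergence at 0: 2/5.
At 2/5: a pole of order 1; residue 2871/112.
At 6/11: a pole of order 1; residue -4215/112.

Denominator factor (y - 2/5): pole of order 1 at 2/5, modulus 2/5.
Denominator factor (y - 6/11): pole of order 1 at 6/11, modulus 6/11.
The radius of convergence is the smallest modulus among the singular points: 2/5.
At the order-1 pole 2/5 set g(y) = (y - (2/5))*f(y) = (15/14 - 12*y)/(y - 6/11).
Simple pole: residue = g(a) at a = 2/5, which is 2871/112.
At the order-1 pole 6/11 set g(y) = (y - (6/11))*f(y) = (15/14 - 12*y)/(y - 2/5).
Simple pole: residue = g(a) at a = 6/11, which is -4215/112.
List the singular points by increasing real part (a conjugate pair: the negative imaginary part first).


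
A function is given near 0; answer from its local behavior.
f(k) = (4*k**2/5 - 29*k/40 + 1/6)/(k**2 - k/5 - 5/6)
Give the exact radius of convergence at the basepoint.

Denominator factor (k**2 - k/5 - 5/6): discriminant 253/75, real irrational roots 1/10 + (1/30)*sqrt(759) and 1/10 - (1/30)*sqrt(759); poles of order 1, moduli 1/10 + (1/30)*sqrt(759) and -1/10 + (1/30)*sqrt(759).
The radius of convergence is the smallest modulus among the singular points: -1/10 + (1/30)*sqrt(759).

The radius of convergence is -1/10 + (1/30)*sqrt(759).


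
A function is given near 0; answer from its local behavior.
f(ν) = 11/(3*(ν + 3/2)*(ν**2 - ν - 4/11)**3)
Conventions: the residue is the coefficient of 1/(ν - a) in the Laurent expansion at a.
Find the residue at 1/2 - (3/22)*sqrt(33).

The factor ν**2 - ν - 4/11 splits as (ν - a)(ν - a') with a = 1/2 - (3/22)*sqrt(33), a' = 1/2 + (3/22)*sqrt(33). At the order-3 pole a set g(ν) = (ν - a)^3*f(ν) = [11/(3*(ν + 3/2))] / (ν - a')^3.
Order-3 pole: residue = g''(a)/2; g''(1/2 - (3/22)*sqrt(33)) = -937024/9923847 - (8799123872/21703453389)*sqrt(33), so the residue is -468512/9923847 - (4399561936/21703453389)*sqrt(33).

The residue is -468512/9923847 - (4399561936/21703453389)*sqrt(33).


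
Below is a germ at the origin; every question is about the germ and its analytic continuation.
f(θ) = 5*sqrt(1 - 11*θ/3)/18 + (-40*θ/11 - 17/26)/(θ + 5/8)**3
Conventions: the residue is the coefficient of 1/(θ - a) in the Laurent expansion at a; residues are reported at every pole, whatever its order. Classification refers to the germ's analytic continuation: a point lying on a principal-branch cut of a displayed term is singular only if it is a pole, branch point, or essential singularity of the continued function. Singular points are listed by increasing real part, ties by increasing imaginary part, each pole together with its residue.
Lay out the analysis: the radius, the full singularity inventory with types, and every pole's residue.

Radius of convergence at 0: 3/11.
At -5/8: a pole of order 3; residue 0.
At 3/11: an algebraic (square-root) branch point.

Denominator factor (θ + 5/8)^3: pole of order 3 at -5/8, modulus 5/8.
Branch term (5/18)*sqrt(1 - θ/(3/11)): its argument vanishes at θ = 3/11, a square-root branch point, modulus 3/11.
The radius of convergence is the smallest modulus among the singular points: 3/11.
The branch term is analytic at -5/8 and contributes nothing to the residue; only the rational part matters.
At the order-3 pole -5/8 set g(θ) = (θ - (-5/8))^3*(rational part) = -40*θ/11 - 17/26.
Order-3 pole: residue = g''(a)/2; g''(-5/8) = 0, so the residue is 0.
List the singular points by increasing real part (a conjugate pair: the negative imaginary part first).


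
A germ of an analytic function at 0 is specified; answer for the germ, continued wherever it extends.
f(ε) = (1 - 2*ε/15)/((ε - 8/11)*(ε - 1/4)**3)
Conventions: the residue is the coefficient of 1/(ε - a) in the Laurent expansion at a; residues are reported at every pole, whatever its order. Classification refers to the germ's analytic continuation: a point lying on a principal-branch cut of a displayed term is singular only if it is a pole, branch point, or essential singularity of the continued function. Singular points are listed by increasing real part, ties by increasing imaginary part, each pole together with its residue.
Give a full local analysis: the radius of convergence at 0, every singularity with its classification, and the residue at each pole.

Radius of convergence at 0: 1/4.
At 1/4: a pole of order 3; residue -1153856/138915.
At 8/11: a pole of order 1; residue 1153856/138915.

Denominator factor (ε - 8/11): pole of order 1 at 8/11, modulus 8/11.
Denominator factor (ε - 1/4)^3: pole of order 3 at 1/4, modulus 1/4.
The radius of convergence is the smallest modulus among the singular points: 1/4.
At the order-3 pole 1/4 set g(ε) = (ε - (1/4))^3*f(ε) = (1 - 2*ε/15)/(ε - 8/11).
Order-3 pole: residue = g''(a)/2; g''(1/4) = -2307712/138915, so the residue is -1153856/138915.
At the order-1 pole 8/11 set g(ε) = (ε - (8/11))*f(ε) = (1 - 2*ε/15)/(ε - 1/4)**3.
Simple pole: residue = g(a) at a = 8/11, which is 1153856/138915.
List the singular points by increasing real part (a conjugate pair: the negative imaginary part first).


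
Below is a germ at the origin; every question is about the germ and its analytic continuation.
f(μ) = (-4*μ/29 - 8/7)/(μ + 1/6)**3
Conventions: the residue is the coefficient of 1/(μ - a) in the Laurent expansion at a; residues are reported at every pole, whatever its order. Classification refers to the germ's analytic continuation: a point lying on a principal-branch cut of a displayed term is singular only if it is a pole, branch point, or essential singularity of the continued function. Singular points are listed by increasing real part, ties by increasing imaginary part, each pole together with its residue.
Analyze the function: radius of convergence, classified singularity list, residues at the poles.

Denominator factor (μ + 1/6)^3: pole of order 3 at -1/6, modulus 1/6.
The radius of convergence is the smallest modulus among the singular points: 1/6.
At the order-3 pole -1/6 set g(μ) = (μ - (-1/6))^3*f(μ) = -4*μ/29 - 8/7.
Order-3 pole: residue = g''(a)/2; g''(-1/6) = 0, so the residue is 0.

Radius of convergence at 0: 1/6.
At -1/6: a pole of order 3; residue 0.


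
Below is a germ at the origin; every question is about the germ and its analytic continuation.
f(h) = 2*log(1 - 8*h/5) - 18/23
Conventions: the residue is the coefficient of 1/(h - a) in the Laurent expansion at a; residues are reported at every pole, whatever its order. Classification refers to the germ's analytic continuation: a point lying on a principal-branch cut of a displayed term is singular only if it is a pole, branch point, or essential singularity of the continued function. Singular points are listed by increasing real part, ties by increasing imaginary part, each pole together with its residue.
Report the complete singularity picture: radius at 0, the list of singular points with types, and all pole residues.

Branch term (2)*log(1 - h/(5/8)): its argument vanishes at h = 5/8, a logarithmic branch point, modulus 5/8.
The radius of convergence is the smallest modulus among the singular points: 5/8.

Radius of convergence at 0: 5/8.
At 5/8: a logarithmic branch point.


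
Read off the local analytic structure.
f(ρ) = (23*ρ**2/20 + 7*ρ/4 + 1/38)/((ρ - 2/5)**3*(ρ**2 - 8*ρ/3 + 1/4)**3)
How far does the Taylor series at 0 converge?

Denominator factor (ρ - 2/5)^3: pole of order 3 at 2/5, modulus 2/5.
Denominator factor (ρ**2 - 8*ρ/3 + 1/4)^3: discriminant 55/9, real irrational roots 4/3 + (1/6)*sqrt(55) and 4/3 - (1/6)*sqrt(55); poles of order 3, moduli 4/3 + (1/6)*sqrt(55) and 4/3 - (1/6)*sqrt(55).
The radius of convergence is the smallest modulus among the singular points: 4/3 - (1/6)*sqrt(55).

The radius of convergence is 4/3 - (1/6)*sqrt(55).


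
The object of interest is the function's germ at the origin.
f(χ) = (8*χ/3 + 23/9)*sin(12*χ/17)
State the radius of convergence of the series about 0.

The radius of convergence is infinite.

The factor sin(12*χ/17) is entire and contributes no finite singular point.
The polynomial part has no poles.
No finite singular points: the Taylor series at 0 converges everywhere.


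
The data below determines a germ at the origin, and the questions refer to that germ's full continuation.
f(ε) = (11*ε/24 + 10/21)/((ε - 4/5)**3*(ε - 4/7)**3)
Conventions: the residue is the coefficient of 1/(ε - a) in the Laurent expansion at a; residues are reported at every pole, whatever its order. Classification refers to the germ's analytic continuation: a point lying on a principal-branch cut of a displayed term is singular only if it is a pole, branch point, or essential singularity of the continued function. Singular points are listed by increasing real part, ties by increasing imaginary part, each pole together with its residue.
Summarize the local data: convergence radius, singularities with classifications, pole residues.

Radius of convergence at 0: 4/7.
At 4/7: a pole of order 3; residue -124551875/16384.
At 4/5: a pole of order 3; residue 124551875/16384.

Denominator factor (ε - 4/5)^3: pole of order 3 at 4/5, modulus 4/5.
Denominator factor (ε - 4/7)^3: pole of order 3 at 4/7, modulus 4/7.
The radius of convergence is the smallest modulus among the singular points: 4/7.
At the order-3 pole 4/7 set g(ε) = (ε - (4/7))^3*f(ε) = (11*ε/24 + 10/21)/(ε - 4/5)**3.
Order-3 pole: residue = g''(a)/2; g''(4/7) = -124551875/8192, so the residue is -124551875/16384.
At the order-3 pole 4/5 set g(ε) = (ε - (4/5))^3*f(ε) = (11*ε/24 + 10/21)/(ε - 4/7)**3.
Order-3 pole: residue = g''(a)/2; g''(4/5) = 124551875/8192, so the residue is 124551875/16384.
List the singular points by increasing real part (a conjugate pair: the negative imaginary part first).


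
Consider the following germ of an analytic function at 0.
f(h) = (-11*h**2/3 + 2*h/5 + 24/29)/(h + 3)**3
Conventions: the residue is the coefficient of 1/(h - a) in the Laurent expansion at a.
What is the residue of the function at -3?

At the order-3 pole -3 set g(h) = (h - (-3))^3*f(h) = -11*h**2/3 + 2*h/5 + 24/29.
Order-3 pole: residue = g''(a)/2; g''(-3) = -22/3, so the residue is -11/3.

The residue is -11/3.


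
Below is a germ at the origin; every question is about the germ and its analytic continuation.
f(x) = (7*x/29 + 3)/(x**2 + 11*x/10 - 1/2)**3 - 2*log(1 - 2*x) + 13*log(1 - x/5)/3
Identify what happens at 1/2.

The point is a logarithmic branch point.

The term (-2)*log(1 - x/(1/2)) has argument 1 - 1/2/(1/2) = 0 at 1/2: a logarithmic (infinitely-sheeted) branch point; the remaining terms are analytic or single-valued there.


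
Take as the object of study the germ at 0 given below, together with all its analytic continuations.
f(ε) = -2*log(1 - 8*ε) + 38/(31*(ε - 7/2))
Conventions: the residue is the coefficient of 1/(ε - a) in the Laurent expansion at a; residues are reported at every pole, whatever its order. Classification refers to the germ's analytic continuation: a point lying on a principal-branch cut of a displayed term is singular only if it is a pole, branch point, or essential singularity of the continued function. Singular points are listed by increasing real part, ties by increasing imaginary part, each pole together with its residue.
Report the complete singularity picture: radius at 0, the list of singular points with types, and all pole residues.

Denominator factor (ε - 7/2): pole of order 1 at 7/2, modulus 7/2.
Branch term (-2)*log(1 - ε/(1/8)): its argument vanishes at ε = 1/8, a logarithmic branch point, modulus 1/8.
The radius of convergence is the smallest modulus among the singular points: 1/8.
The branch term is analytic at 7/2 and contributes nothing to the residue; only the rational part matters.
At the order-1 pole 7/2 set g(ε) = (ε - (7/2))*(rational part) = 38/31.
Simple pole: residue = g(a) at a = 7/2, which is 38/31.
List the singular points by increasing real part (a conjugate pair: the negative imaginary part first).

Radius of convergence at 0: 1/8.
At 1/8: a logarithmic branch point.
At 7/2: a pole of order 1; residue 38/31.


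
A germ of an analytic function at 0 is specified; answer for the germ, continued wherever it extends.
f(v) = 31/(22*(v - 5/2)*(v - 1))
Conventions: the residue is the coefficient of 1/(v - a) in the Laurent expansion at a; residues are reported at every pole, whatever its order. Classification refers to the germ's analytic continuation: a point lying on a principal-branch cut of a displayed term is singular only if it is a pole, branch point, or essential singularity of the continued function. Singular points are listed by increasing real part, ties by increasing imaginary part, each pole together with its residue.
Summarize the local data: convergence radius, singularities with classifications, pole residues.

Denominator factor (v - 1): pole of order 1 at 1, modulus 1.
Denominator factor (v - 5/2): pole of order 1 at 5/2, modulus 5/2.
The radius of convergence is the smallest modulus among the singular points: 1.
At the order-1 pole 1 set g(v) = (v - (1))*f(v) = 31/(22*(v - 5/2)).
Simple pole: residue = g(a) at a = 1, which is -31/33.
At the order-1 pole 5/2 set g(v) = (v - (5/2))*f(v) = 31/(22*(v - 1)).
Simple pole: residue = g(a) at a = 5/2, which is 31/33.
List the singular points by increasing real part (a conjugate pair: the negative imaginary part first).

Radius of convergence at 0: 1.
At 1: a pole of order 1; residue -31/33.
At 5/2: a pole of order 1; residue 31/33.


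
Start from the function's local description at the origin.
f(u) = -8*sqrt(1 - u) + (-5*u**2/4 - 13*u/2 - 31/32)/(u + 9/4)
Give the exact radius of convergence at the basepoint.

Denominator factor (u + 9/4): pole of order 1 at -9/4, modulus 9/4.
Branch term (-8)*sqrt(1 - u/(1)): its argument vanishes at u = 1, a square-root branch point, modulus 1.
The radius of convergence is the smallest modulus among the singular points: 1.

The radius of convergence is 1.


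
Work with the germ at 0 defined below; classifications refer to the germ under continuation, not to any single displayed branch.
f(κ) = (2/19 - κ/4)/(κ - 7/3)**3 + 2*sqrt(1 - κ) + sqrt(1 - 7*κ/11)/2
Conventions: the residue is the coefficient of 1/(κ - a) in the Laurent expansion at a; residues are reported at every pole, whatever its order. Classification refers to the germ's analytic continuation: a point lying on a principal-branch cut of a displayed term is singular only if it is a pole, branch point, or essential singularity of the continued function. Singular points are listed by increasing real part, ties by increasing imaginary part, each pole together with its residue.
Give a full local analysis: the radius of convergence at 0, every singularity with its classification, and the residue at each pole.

Denominator factor (κ - 7/3)^3: pole of order 3 at 7/3, modulus 7/3.
Branch term (2)*sqrt(1 - κ/(1)): its argument vanishes at κ = 1, a square-root branch point, modulus 1.
Branch term (1/2)*sqrt(1 - κ/(11/7)): its argument vanishes at κ = 11/7, a square-root branch point, modulus 11/7.
The radius of convergence is the smallest modulus among the singular points: 1.
The branch terms are analytic at 7/3 and contribute nothing to the residue; only the rational part matters.
At the order-3 pole 7/3 set g(κ) = (κ - (7/3))^3*(rational part) = 2/19 - κ/4.
Order-3 pole: residue = g''(a)/2; g''(7/3) = 0, so the residue is 0.
List the singular points by increasing real part (a conjugate pair: the negative imaginary part first).

Radius of convergence at 0: 1.
At 1: an algebraic (square-root) branch point.
At 11/7: an algebraic (square-root) branch point.
At 7/3: a pole of order 3; residue 0.


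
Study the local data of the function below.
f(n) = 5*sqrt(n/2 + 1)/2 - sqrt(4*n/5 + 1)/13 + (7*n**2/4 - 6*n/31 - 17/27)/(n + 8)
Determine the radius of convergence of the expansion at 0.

The radius of convergence is 5/4.

Denominator factor (n + 8): pole of order 1 at -8, modulus 8.
Branch term (5/2)*sqrt(1 - n/(-2)): its argument vanishes at n = -2, a square-root branch point, modulus 2.
Branch term (-1/13)*sqrt(1 - n/(-5/4)): its argument vanishes at n = -5/4, a square-root branch point, modulus 5/4.
The radius of convergence is the smallest modulus among the singular points: 5/4.


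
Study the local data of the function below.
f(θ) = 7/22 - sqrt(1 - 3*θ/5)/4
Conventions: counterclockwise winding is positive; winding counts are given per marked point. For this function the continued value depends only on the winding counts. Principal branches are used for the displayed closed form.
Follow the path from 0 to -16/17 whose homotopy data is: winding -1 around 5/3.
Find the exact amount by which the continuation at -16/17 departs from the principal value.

Continued minus principal equals (1/170)*sqrt(11305).

The rational part is single-valued and drops out of the difference; each branch term changes only by its own monodromy.
(-1/4)*sqrt(1 - θ/(5/3)): winding -1 is odd, the square root flips sign, contributing -2*(-1/4)*sqrt(1 - (-16/17)/(5/3)) = -2*(-1/4)*sqrt(133/85) = (1/170)*sqrt(11305).
Summing the contributions at θ = -16/17 gives (1/170)*sqrt(11305).


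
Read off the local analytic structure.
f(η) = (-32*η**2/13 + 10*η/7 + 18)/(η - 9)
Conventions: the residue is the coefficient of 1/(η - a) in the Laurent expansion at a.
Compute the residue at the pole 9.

At the order-1 pole 9 set g(η) = (η - (9))*f(η) = -32*η**2/13 + 10*η/7 + 18.
Simple pole: residue = g(a) at a = 9, which is -15336/91.

The residue is -15336/91.


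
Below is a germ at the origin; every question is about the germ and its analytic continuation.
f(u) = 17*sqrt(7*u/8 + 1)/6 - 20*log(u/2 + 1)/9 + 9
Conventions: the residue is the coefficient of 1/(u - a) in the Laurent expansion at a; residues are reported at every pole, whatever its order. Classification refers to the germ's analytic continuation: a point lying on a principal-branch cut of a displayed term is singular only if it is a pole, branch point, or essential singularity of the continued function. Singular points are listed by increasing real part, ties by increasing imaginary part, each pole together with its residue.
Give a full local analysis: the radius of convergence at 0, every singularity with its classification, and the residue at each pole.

Branch term (17/6)*sqrt(1 - u/(-8/7)): its argument vanishes at u = -8/7, a square-root branch point, modulus 8/7.
Branch term (-20/9)*log(1 - u/(-2)): its argument vanishes at u = -2, a logarithmic branch point, modulus 2.
The radius of convergence is the smallest modulus among the singular points: 8/7.
List the singular points by increasing real part (a conjugate pair: the negative imaginary part first).

Radius of convergence at 0: 8/7.
At -2: a logarithmic branch point.
At -8/7: an algebraic (square-root) branch point.


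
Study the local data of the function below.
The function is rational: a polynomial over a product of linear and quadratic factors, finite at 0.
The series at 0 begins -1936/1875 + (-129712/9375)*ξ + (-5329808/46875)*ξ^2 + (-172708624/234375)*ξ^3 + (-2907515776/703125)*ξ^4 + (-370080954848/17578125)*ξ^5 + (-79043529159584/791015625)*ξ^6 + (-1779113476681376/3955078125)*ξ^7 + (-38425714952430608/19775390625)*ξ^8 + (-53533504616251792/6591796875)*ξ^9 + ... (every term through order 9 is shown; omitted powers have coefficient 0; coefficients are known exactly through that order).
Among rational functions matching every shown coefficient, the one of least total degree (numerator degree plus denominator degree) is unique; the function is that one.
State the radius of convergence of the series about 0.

The radius of convergence is -9/4 + (1/4)*sqrt(105).

No rational of total degree below 8 reproduces all 10 coefficients; solving the [0/8] Pade equations on them gives f(ξ) = 18/(25*(ξ - 5/11)**2*(ξ**2 + 9*ξ/2 - 3/2)**3), whose expansion matches every shown term.
Denominator factor (ξ - 5/11)^2: pole of order 2 at 5/11, modulus 5/11.
Denominator factor (ξ**2 + 9*ξ/2 - 3/2)^3: discriminant 105/4, real irrational roots -9/4 + (1/4)*sqrt(105) and -9/4 - (1/4)*sqrt(105); poles of order 3, moduli -9/4 + (1/4)*sqrt(105) and 9/4 + (1/4)*sqrt(105).
The radius of convergence is the smallest modulus among the singular points: -9/4 + (1/4)*sqrt(105).


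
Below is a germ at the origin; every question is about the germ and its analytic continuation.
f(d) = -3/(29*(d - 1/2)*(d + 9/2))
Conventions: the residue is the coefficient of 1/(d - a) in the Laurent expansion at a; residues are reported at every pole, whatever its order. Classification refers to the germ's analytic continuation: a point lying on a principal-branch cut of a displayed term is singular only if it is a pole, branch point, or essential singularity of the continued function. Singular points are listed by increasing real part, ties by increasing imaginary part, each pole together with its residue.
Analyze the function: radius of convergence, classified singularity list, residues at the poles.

Radius of convergence at 0: 1/2.
At -9/2: a pole of order 1; residue 3/145.
At 1/2: a pole of order 1; residue -3/145.

Denominator factor (d - 1/2): pole of order 1 at 1/2, modulus 1/2.
Denominator factor (d + 9/2): pole of order 1 at -9/2, modulus 9/2.
The radius of convergence is the smallest modulus among the singular points: 1/2.
At the order-1 pole -9/2 set g(d) = (d - (-9/2))*f(d) = -3/(29*(d - 1/2)).
Simple pole: residue = g(a) at a = -9/2, which is 3/145.
At the order-1 pole 1/2 set g(d) = (d - (1/2))*f(d) = -3/(29*(d + 9/2)).
Simple pole: residue = g(a) at a = 1/2, which is -3/145.
List the singular points by increasing real part (a conjugate pair: the negative imaginary part first).


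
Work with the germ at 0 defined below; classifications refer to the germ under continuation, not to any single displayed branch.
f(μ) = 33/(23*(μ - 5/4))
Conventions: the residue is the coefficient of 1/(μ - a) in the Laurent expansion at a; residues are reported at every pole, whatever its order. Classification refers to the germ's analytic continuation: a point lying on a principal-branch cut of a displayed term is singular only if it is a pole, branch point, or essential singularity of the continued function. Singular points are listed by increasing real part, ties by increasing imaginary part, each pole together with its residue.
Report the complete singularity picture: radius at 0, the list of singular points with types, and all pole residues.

Denominator factor (μ - 5/4): pole of order 1 at 5/4, modulus 5/4.
The radius of convergence is the smallest modulus among the singular points: 5/4.
At the order-1 pole 5/4 set g(μ) = (μ - (5/4))*f(μ) = 33/23.
Simple pole: residue = g(a) at a = 5/4, which is 33/23.

Radius of convergence at 0: 5/4.
At 5/4: a pole of order 1; residue 33/23.


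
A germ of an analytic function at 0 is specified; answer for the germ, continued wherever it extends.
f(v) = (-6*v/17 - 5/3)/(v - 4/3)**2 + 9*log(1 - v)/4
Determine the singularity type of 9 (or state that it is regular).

The point is a regular point.

Denominator factors: v - 4/3 = 23/3 at v = 9 — none vanishes.
Branch term log(1 - v/(1)): argument at 9 is -8, nonzero, so 9 is not its branch point (a point on a principal cut is still regular for the continued germ).
So the germ continues analytically to 9.


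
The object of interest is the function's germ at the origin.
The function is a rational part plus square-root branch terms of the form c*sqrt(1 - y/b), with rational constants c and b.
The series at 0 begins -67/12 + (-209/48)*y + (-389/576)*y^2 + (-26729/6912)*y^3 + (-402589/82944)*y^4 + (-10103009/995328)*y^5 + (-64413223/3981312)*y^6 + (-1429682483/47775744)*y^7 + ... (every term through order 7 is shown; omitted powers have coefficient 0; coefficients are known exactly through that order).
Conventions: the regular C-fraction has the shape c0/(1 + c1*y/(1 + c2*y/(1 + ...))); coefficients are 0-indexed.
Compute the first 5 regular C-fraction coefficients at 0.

Taylor coefficients (read off): a_0 = -67/12, a_1 = -209/48, a_2 = -389/576, a_3 = -26729/6912, a_4 = -402589/82944.
c0 = a_0 = -67/12. Peel one level at a time: if S = 1 + c*y/S' with S'(0) = 1, then c is the y-coefficient of S and S' = c*y/(S - 1).
S_1 = c0/f = 1 + (-209/268)*y + (26245/53868)*y^2 + ...; c1 = -209/268.
S_2 = c1*y/(S_1 - 1) = 1 + (26245/42009)*y + (-113230/131043)*y^2 + ...; c2 = 26245/42009.
S_3 = c2*y/(S_2 - 1) = 1 + (1517282/1097041)*y + (808912574/247968009)*y^2 + ...; c3 = 1517282/1097041.
S_4 = c3*y/(S_3 - 1) = 1 + (-1261662149/534909843)*y + ...; c4 = -1261662149/534909843.

The regular C-fraction coefficients are [-67/12, -209/268, 26245/42009, 1517282/1097041, -1261662149/534909843].


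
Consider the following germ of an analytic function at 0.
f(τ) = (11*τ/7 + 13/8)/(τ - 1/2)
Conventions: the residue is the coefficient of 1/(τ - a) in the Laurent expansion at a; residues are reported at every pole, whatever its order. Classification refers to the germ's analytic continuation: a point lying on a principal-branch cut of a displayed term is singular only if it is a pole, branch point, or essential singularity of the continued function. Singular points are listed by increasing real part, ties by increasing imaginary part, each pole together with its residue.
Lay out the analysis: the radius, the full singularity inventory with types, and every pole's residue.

Radius of convergence at 0: 1/2.
At 1/2: a pole of order 1; residue 135/56.

Denominator factor (τ - 1/2): pole of order 1 at 1/2, modulus 1/2.
The radius of convergence is the smallest modulus among the singular points: 1/2.
At the order-1 pole 1/2 set g(τ) = (τ - (1/2))*f(τ) = 11*τ/7 + 13/8.
Simple pole: residue = g(a) at a = 1/2, which is 135/56.


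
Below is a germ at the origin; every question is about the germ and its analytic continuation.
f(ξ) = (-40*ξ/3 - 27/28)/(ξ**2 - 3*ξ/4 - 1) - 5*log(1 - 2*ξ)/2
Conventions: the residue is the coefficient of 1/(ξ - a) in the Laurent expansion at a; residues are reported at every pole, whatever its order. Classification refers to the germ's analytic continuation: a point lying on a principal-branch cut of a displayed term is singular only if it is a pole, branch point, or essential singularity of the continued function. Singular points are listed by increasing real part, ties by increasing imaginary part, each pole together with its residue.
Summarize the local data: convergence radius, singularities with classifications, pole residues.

Denominator factor (ξ**2 - 3*ξ/4 - 1): discriminant 73/16, real irrational roots 3/8 + (1/8)*sqrt(73) and 3/8 - (1/8)*sqrt(73); poles of order 1, moduli 3/8 + (1/8)*sqrt(73) and -3/8 + (1/8)*sqrt(73).
Branch term (-5/2)*log(1 - ξ/(1/2)): its argument vanishes at ξ = 1/2, a logarithmic branch point, modulus 1/2.
The radius of convergence is the smallest modulus among the singular points: 1/2.
The branch term is analytic at 3/8 - (1/8)*sqrt(73) and contributes nothing to the residue; only the rational part matters.
The factor ξ**2 - 3*ξ/4 - 1 splits as (ξ - a)(ξ - a') with a = 3/8 - (1/8)*sqrt(73), a' = 3/8 + (1/8)*sqrt(73). At the order-1 pole a set g(ξ) = (ξ - a)*(rational part) = [-40*ξ/3 - 27/28] / (ξ - a').
Simple pole: residue = g(a) at a = 3/8 - (1/8)*sqrt(73), which is -20/3 + (167/511)*sqrt(73).
The branch term is analytic at 3/8 + (1/8)*sqrt(73) and contributes nothing to the residue; only the rational part matters.
The factor ξ**2 - 3*ξ/4 - 1 splits as (ξ - a)(ξ - a') with a = 3/8 + (1/8)*sqrt(73), a' = 3/8 - (1/8)*sqrt(73). At the order-1 pole a set g(ξ) = (ξ - a)*(rational part) = [-40*ξ/3 - 27/28] / (ξ - a').
Simple pole: residue = g(a) at a = 3/8 + (1/8)*sqrt(73), which is -20/3 - (167/511)*sqrt(73).
List the singular points by increasing real part (a conjugate pair: the negative imaginary part first).

Radius of convergence at 0: 1/2.
At 3/8 - (1/8)*sqrt(73): a pole of order 1; residue -20/3 + (167/511)*sqrt(73).
At 1/2: a logarithmic branch point.
At 3/8 + (1/8)*sqrt(73): a pole of order 1; residue -20/3 - (167/511)*sqrt(73).


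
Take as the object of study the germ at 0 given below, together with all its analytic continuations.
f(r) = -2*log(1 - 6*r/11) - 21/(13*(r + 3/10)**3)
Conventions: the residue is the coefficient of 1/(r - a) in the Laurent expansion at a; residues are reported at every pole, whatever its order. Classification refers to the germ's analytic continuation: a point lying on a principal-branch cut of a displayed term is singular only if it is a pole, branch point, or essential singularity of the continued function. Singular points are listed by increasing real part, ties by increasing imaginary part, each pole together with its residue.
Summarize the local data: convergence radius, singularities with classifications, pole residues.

Radius of convergence at 0: 3/10.
At -3/10: a pole of order 3; residue 0.
At 11/6: a logarithmic branch point.

Denominator factor (r + 3/10)^3: pole of order 3 at -3/10, modulus 3/10.
Branch term (-2)*log(1 - r/(11/6)): its argument vanishes at r = 11/6, a logarithmic branch point, modulus 11/6.
The radius of convergence is the smallest modulus among the singular points: 3/10.
The branch term is analytic at -3/10 and contributes nothing to the residue; only the rational part matters.
At the order-3 pole -3/10 set g(r) = (r - (-3/10))^3*(rational part) = -21/13.
Order-3 pole: residue = g''(a)/2; g''(-3/10) = 0, so the residue is 0.
List the singular points by increasing real part (a conjugate pair: the negative imaginary part first).


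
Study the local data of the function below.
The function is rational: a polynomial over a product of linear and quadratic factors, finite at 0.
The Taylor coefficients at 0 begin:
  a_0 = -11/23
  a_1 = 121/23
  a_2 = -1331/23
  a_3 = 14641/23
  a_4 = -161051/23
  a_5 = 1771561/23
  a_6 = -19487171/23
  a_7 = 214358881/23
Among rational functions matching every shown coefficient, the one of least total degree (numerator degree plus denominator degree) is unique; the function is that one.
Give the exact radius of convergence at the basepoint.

The radius of convergence is 1/11.

No rational of total degree below 1 reproduces all 8 coefficients; solving the [0/1] Pade equations on them gives f(j) = -1/(23*(j + 1/11)), whose expansion matches every shown term.
Denominator factor (j + 1/11): pole of order 1 at -1/11, modulus 1/11.
The radius of convergence is the smallest modulus among the singular points: 1/11.


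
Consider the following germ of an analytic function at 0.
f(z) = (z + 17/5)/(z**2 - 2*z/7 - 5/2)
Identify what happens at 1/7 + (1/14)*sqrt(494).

The point is a pole of order 1.

The denominator factor z**2 - 2*z/7 - 5/2 vanishes at 1/7 + (1/14)*sqrt(494) and appears to the power 1; the numerator there equals 124/35 + (1/14)*sqrt(494), nonzero, and no other factor vanishes.
Hence a pole whose order is the multiplicity, 1.


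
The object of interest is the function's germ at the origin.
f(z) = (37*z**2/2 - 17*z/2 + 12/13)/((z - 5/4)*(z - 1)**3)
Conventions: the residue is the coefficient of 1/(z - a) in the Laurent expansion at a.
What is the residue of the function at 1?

At the order-3 pole 1 set g(z) = (z - (1))^3*f(z) = (37*z**2/2 - 17*z/2 + 12/13)/(z - 5/4).
Order-3 pole: residue = g''(a)/2; g''(1) = -31956/13, so the residue is -15978/13.

The residue is -15978/13.


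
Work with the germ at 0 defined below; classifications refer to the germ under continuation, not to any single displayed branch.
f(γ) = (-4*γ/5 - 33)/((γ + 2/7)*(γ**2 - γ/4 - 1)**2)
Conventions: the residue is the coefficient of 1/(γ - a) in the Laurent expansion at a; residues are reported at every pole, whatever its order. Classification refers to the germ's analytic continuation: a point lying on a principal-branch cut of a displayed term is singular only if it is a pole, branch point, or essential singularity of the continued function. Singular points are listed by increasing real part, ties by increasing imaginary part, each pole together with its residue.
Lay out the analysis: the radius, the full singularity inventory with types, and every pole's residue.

Denominator factor (γ**2 - γ/4 - 1)^2: discriminant 65/16, real irrational roots 1/8 + (1/8)*sqrt(65) and 1/8 - (1/8)*sqrt(65); poles of order 2, moduli 1/8 + (1/8)*sqrt(65) and -1/8 + (1/8)*sqrt(65).
Denominator factor (γ + 2/7): pole of order 1 at -2/7, modulus 2/7.
The radius of convergence is the smallest modulus among the singular points: 2/7.
The factor γ**2 - γ/4 - 1 splits as (γ - a)(γ - a') with a = 1/8 - (1/8)*sqrt(65), a' = 1/8 + (1/8)*sqrt(65). At the order-2 pole a set g(γ) = (γ - a)^2*f(γ) = [(-4*γ/5 - 33)/(γ + 2/7)] / (γ - a')^2.
Order-2 pole: residue = g'(a); g'(1/8 - (1/8)*sqrt(65)) = 786842/34445 + (234587738/145530125)*sqrt(65), so the residue is 786842/34445 + (234587738/145530125)*sqrt(65).
At the order-1 pole -2/7 set g(γ) = (γ - (-2/7))*f(γ) = (-4*γ/5 - 33)/(γ**2 - γ/4 - 1)**2.
Simple pole: residue = g(a) at a = -2/7, which is -1573684/34445.
The factor γ**2 - γ/4 - 1 splits as (γ - a)(γ - a') with a = 1/8 + (1/8)*sqrt(65), a' = 1/8 - (1/8)*sqrt(65). At the order-2 pole a set g(γ) = (γ - a)^2*f(γ) = [(-4*γ/5 - 33)/(γ + 2/7)] / (γ - a')^2.
Order-2 pole: residue = g'(a); g'(1/8 + (1/8)*sqrt(65)) = 786842/34445 - (234587738/145530125)*sqrt(65), so the residue is 786842/34445 - (234587738/145530125)*sqrt(65).
List the singular points by increasing real part (a conjugate pair: the negative imaginary part first).

Radius of convergence at 0: 2/7.
At 1/8 - (1/8)*sqrt(65): a pole of order 2; residue 786842/34445 + (234587738/145530125)*sqrt(65).
At -2/7: a pole of order 1; residue -1573684/34445.
At 1/8 + (1/8)*sqrt(65): a pole of order 2; residue 786842/34445 - (234587738/145530125)*sqrt(65).


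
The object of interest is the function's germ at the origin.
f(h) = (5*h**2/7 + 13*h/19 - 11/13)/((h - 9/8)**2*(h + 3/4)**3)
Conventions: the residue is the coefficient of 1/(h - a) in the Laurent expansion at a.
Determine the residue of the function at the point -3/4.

The residue is -1427008/9725625.

At the order-3 pole -3/4 set g(h) = (h - (-3/4))^3*f(h) = (5*h**2/7 + 13*h/19 - 11/13)/(h - 9/8)**2.
Order-3 pole: residue = g''(a)/2; g''(-3/4) = -2854016/9725625, so the residue is -1427008/9725625.


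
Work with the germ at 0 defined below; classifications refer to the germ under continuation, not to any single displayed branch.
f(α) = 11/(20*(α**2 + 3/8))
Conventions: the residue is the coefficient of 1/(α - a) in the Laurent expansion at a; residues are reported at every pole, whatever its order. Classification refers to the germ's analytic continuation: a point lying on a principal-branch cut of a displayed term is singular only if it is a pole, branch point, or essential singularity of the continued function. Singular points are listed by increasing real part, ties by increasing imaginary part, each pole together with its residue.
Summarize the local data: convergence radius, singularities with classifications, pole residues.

Denominator factor (α**2 + 3/8): discriminant -3/2, complex-conjugate roots ((1/4)*sqrt(6))*i and -((1/4)*sqrt(6))*i; poles of order 1, moduli (1/4)*sqrt(6) and (1/4)*sqrt(6).
The radius of convergence is the smallest modulus among the singular points: (1/4)*sqrt(6).
The factor α**2 + 3/8 splits as (α - a)(α - a') with a = -((1/4)*sqrt(6))*i, a' = ((1/4)*sqrt(6))*i. At the order-1 pole a set g(α) = (α - a)*f(α) = [11/20] / (α - a').
Simple pole: residue = g(a) at a = -((1/4)*sqrt(6))*i, which is ((11/60)*sqrt(6))*i.
The factor α**2 + 3/8 splits as (α - a)(α - a') with a = ((1/4)*sqrt(6))*i, a' = -((1/4)*sqrt(6))*i. At the order-1 pole a set g(α) = (α - a)*f(α) = [11/20] / (α - a').
Simple pole: residue = g(a) at a = ((1/4)*sqrt(6))*i, which is -((11/60)*sqrt(6))*i.
List the singular points by increasing real part (a conjugate pair: the negative imaginary part first).

Radius of convergence at 0: (1/4)*sqrt(6).
At -((1/4)*sqrt(6))*i: a pole of order 1; residue ((11/60)*sqrt(6))*i.
At ((1/4)*sqrt(6))*i: a pole of order 1; residue -((11/60)*sqrt(6))*i.
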